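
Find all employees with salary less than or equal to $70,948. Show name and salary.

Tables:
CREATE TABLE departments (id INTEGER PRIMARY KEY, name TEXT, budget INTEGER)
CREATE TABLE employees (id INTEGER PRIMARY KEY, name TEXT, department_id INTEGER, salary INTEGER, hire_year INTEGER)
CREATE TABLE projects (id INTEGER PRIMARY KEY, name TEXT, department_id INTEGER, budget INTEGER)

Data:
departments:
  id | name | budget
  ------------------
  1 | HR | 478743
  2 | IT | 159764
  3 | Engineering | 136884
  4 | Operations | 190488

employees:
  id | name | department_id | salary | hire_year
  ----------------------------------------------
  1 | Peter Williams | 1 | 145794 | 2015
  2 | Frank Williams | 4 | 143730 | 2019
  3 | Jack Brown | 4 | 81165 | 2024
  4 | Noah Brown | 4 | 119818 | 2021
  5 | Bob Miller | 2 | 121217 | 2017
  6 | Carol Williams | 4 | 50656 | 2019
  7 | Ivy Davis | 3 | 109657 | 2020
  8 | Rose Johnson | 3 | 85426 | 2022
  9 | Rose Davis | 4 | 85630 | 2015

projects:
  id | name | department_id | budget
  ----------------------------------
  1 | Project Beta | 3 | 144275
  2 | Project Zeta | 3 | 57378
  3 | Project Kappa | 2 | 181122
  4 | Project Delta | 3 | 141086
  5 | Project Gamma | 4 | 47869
SELECT name, salary FROM employees WHERE salary <= 70948

Execution result:
name | salary
Carol Williams | 50656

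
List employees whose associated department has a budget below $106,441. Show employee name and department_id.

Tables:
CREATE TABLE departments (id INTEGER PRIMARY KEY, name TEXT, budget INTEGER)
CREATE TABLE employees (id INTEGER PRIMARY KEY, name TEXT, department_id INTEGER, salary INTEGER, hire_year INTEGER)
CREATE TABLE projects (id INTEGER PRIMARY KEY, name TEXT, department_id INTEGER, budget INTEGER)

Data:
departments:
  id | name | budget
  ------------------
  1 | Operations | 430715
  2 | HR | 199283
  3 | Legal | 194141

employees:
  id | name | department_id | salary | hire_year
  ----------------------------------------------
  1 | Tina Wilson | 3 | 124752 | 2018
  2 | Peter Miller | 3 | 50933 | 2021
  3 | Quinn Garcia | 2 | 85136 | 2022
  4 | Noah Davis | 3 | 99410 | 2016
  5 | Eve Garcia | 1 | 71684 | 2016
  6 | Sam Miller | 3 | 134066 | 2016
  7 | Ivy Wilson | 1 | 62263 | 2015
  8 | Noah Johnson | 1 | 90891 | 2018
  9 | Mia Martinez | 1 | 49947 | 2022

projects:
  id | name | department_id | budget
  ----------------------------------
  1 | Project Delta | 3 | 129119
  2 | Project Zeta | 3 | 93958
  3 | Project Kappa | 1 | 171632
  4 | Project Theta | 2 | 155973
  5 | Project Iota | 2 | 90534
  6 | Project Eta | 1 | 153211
SELECT name, department_id FROM employees WHERE department_id IN (SELECT id FROM departments WHERE budget < 106441)

Execution result:
(no rows)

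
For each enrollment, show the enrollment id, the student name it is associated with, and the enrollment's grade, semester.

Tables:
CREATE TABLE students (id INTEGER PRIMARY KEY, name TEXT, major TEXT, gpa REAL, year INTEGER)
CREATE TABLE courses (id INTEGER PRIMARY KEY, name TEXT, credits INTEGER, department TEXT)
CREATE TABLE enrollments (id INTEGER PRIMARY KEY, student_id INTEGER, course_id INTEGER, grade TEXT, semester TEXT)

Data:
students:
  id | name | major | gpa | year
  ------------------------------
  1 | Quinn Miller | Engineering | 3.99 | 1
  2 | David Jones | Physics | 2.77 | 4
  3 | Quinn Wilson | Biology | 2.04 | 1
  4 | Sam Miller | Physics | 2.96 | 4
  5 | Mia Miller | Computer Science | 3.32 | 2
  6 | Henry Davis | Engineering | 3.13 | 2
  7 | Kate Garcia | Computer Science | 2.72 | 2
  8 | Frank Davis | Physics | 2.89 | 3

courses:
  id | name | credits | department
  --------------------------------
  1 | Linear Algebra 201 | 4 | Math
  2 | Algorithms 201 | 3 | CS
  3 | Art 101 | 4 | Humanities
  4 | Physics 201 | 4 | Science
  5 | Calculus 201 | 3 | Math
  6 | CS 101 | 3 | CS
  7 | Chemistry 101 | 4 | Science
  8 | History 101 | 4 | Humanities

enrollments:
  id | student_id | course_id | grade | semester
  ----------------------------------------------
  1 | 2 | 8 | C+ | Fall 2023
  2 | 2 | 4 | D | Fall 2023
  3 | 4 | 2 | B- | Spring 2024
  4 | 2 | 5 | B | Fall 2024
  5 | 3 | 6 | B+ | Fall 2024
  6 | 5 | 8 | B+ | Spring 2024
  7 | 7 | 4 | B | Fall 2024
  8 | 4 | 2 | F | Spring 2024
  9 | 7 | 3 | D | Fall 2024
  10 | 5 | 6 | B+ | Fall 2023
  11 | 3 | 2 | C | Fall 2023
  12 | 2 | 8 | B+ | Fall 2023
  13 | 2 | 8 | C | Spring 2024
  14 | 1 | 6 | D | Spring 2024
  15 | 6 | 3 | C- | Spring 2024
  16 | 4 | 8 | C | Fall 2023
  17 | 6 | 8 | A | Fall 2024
SELECT c.id, p.name AS student, c.grade, c.semester FROM enrollments c JOIN students p ON c.student_id = p.id

Execution result:
id | student | grade | semester
1 | David Jones | C+ | Fall 2023
2 | David Jones | D | Fall 2023
3 | Sam Miller | B- | Spring 2024
4 | David Jones | B | Fall 2024
5 | Quinn Wilson | B+ | Fall 2024
6 | Mia Miller | B+ | Spring 2024
7 | Kate Garcia | B | Fall 2024
8 | Sam Miller | F | Spring 2024
9 | Kate Garcia | D | Fall 2024
10 | Mia Miller | B+ | Fall 2023
11 | Quinn Wilson | C | Fall 2023
12 | David Jones | B+ | Fall 2023
13 | David Jones | C | Spring 2024
14 | Quinn Miller | D | Spring 2024
15 | Henry Davis | C- | Spring 2024
16 | Sam Miller | C | Fall 2023
17 | Henry Davis | A | Fall 2024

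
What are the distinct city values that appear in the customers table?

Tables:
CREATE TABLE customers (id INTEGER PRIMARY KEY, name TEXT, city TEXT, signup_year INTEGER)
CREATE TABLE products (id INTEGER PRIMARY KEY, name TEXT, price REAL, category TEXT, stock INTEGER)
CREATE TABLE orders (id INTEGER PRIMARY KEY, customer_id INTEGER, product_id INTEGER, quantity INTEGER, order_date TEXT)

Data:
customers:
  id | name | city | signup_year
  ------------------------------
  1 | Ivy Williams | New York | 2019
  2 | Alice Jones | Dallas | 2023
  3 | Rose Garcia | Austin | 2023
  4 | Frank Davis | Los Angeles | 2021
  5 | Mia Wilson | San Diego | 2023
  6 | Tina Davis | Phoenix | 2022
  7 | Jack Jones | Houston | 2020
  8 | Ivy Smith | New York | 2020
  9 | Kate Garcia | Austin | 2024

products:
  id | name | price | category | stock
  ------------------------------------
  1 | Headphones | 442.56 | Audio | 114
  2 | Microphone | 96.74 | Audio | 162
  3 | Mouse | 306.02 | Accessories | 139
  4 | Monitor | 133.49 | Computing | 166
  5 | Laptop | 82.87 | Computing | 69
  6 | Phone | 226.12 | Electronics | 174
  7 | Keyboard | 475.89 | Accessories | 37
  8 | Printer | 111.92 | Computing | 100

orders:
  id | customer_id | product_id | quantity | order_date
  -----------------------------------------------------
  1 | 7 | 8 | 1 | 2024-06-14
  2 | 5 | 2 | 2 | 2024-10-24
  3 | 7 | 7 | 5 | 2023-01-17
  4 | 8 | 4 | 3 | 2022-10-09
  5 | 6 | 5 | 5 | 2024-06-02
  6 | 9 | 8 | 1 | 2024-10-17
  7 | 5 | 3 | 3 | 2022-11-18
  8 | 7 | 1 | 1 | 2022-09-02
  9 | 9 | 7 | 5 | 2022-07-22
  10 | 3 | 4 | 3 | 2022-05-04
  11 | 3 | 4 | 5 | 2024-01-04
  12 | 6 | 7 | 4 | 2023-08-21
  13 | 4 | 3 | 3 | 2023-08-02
SELECT DISTINCT city FROM customers

Execution result:
city
New York
Dallas
Austin
Los Angeles
San Diego
Phoenix
Houston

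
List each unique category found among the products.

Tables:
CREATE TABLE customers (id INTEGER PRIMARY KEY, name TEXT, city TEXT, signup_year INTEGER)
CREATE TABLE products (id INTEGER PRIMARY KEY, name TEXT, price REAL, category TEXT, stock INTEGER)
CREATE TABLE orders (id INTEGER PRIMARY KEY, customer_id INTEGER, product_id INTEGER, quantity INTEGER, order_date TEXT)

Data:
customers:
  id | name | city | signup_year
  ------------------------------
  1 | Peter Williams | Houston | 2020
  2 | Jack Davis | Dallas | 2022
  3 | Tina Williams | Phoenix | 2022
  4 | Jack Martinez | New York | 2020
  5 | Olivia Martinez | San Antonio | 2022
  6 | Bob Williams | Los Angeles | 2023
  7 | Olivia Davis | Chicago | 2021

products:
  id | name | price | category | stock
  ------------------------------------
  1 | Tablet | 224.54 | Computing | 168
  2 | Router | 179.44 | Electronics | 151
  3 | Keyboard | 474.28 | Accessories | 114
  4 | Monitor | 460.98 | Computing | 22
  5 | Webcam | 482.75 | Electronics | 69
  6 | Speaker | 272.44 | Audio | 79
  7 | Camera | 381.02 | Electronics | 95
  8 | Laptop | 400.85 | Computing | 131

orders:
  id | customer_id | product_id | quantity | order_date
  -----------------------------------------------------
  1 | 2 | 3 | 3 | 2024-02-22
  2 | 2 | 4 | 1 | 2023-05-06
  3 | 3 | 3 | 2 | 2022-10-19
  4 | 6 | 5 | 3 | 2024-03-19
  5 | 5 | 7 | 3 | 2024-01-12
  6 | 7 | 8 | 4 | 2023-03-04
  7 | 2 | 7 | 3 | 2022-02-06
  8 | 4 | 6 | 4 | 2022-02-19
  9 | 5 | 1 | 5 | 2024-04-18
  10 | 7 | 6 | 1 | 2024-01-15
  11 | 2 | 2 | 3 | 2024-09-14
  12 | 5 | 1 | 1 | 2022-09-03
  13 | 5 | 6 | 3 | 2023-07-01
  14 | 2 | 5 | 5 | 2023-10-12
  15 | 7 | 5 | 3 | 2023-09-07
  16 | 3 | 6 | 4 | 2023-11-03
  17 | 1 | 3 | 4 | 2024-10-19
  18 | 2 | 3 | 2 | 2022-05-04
SELECT DISTINCT category FROM products

Execution result:
category
Computing
Electronics
Accessories
Audio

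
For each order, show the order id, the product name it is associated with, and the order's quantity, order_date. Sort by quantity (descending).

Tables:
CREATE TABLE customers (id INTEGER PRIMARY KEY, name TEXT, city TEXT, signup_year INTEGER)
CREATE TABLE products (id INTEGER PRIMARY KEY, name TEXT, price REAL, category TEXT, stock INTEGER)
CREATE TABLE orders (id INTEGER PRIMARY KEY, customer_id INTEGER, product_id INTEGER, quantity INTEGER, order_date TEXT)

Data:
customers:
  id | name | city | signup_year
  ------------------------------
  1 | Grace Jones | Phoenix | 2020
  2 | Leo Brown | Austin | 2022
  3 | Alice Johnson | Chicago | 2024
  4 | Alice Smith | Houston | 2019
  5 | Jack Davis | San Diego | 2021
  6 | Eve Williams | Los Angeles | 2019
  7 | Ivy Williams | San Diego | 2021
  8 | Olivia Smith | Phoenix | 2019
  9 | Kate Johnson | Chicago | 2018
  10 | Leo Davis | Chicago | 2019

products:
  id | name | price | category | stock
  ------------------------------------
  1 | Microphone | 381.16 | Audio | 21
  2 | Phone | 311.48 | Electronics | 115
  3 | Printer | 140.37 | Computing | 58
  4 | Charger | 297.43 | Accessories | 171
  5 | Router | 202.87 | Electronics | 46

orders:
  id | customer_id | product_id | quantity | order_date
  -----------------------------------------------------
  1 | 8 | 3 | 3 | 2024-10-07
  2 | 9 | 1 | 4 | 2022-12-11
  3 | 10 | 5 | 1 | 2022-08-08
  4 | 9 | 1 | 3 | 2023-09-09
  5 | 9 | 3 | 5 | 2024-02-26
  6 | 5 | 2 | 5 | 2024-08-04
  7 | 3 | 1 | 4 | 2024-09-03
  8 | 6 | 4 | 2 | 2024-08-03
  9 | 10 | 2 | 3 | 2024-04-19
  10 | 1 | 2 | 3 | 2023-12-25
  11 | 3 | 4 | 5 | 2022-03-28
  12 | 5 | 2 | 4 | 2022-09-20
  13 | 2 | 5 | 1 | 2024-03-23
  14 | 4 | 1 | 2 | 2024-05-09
SELECT c.id, p.name AS product, c.quantity, c.order_date FROM orders c JOIN products p ON c.product_id = p.id ORDER BY c.quantity DESC

Execution result:
id | product | quantity | order_date
5 | Printer | 5 | 2024-02-26
6 | Phone | 5 | 2024-08-04
11 | Charger | 5 | 2022-03-28
2 | Microphone | 4 | 2022-12-11
7 | Microphone | 4 | 2024-09-03
12 | Phone | 4 | 2022-09-20
1 | Printer | 3 | 2024-10-07
4 | Microphone | 3 | 2023-09-09
9 | Phone | 3 | 2024-04-19
10 | Phone | 3 | 2023-12-25
8 | Charger | 2 | 2024-08-03
14 | Microphone | 2 | 2024-05-09
3 | Router | 1 | 2022-08-08
13 | Router | 1 | 2024-03-23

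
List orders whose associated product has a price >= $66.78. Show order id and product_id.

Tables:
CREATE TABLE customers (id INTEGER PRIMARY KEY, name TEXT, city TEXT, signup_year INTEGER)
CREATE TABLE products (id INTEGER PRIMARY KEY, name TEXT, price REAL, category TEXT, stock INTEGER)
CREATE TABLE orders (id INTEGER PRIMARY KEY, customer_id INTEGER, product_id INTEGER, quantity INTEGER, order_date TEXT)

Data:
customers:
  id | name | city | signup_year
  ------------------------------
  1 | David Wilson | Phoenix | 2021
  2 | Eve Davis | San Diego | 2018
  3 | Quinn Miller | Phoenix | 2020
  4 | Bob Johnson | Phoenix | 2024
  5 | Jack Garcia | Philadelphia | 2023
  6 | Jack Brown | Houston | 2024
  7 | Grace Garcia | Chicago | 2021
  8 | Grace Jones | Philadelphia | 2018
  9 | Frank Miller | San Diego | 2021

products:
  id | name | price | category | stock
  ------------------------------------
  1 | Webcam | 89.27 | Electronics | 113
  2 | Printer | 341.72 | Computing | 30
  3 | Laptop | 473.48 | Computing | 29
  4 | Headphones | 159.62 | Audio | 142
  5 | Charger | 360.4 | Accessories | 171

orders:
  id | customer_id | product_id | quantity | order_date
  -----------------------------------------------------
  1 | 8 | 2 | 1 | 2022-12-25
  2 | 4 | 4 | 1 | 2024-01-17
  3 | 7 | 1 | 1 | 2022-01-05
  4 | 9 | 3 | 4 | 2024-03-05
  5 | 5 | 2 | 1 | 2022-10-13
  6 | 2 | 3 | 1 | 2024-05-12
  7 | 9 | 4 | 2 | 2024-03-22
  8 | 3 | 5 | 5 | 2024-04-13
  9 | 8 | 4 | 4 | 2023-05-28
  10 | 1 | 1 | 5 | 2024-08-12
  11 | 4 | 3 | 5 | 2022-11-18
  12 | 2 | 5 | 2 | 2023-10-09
SELECT id, product_id FROM orders WHERE product_id IN (SELECT id FROM products WHERE price >= 66.78)

Execution result:
id | product_id
1 | 2
2 | 4
3 | 1
4 | 3
5 | 2
6 | 3
7 | 4
8 | 5
9 | 4
10 | 1
11 | 3
12 | 5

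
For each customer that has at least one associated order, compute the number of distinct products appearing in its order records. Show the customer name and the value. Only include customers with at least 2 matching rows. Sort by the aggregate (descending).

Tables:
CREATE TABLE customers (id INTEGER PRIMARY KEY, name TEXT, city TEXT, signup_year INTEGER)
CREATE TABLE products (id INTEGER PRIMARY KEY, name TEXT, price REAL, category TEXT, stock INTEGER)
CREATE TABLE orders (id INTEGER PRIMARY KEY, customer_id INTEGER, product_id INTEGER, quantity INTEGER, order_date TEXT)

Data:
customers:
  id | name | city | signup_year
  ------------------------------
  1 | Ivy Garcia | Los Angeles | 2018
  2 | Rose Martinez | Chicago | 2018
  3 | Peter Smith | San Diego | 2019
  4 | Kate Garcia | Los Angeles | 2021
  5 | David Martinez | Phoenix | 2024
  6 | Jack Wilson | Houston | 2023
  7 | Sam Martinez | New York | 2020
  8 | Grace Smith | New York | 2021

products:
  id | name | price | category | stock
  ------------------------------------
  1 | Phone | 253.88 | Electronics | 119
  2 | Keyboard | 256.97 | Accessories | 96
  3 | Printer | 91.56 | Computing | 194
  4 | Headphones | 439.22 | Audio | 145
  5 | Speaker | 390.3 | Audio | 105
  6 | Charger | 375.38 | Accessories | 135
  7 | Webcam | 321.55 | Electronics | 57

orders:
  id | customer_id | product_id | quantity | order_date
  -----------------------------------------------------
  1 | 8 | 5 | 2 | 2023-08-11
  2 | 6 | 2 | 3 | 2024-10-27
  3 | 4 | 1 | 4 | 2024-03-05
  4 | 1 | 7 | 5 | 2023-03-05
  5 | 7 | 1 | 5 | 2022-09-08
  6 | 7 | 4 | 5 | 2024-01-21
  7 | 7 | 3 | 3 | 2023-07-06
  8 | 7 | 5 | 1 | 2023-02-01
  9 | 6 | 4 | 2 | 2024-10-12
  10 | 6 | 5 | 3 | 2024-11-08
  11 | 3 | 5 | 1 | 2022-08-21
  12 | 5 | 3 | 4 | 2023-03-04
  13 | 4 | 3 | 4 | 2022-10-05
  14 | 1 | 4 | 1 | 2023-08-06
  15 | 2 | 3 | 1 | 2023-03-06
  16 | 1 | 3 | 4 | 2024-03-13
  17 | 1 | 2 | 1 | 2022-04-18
SELECT p.name, COUNT(DISTINCT c.product_id) AS distinct_product_count FROM orders c JOIN customers p ON c.customer_id = p.id GROUP BY p.id, p.name HAVING COUNT(*) >= 2 ORDER BY distinct_product_count DESC

Execution result:
name | distinct_product_count
Ivy Garcia | 4
Sam Martinez | 4
Jack Wilson | 3
Kate Garcia | 2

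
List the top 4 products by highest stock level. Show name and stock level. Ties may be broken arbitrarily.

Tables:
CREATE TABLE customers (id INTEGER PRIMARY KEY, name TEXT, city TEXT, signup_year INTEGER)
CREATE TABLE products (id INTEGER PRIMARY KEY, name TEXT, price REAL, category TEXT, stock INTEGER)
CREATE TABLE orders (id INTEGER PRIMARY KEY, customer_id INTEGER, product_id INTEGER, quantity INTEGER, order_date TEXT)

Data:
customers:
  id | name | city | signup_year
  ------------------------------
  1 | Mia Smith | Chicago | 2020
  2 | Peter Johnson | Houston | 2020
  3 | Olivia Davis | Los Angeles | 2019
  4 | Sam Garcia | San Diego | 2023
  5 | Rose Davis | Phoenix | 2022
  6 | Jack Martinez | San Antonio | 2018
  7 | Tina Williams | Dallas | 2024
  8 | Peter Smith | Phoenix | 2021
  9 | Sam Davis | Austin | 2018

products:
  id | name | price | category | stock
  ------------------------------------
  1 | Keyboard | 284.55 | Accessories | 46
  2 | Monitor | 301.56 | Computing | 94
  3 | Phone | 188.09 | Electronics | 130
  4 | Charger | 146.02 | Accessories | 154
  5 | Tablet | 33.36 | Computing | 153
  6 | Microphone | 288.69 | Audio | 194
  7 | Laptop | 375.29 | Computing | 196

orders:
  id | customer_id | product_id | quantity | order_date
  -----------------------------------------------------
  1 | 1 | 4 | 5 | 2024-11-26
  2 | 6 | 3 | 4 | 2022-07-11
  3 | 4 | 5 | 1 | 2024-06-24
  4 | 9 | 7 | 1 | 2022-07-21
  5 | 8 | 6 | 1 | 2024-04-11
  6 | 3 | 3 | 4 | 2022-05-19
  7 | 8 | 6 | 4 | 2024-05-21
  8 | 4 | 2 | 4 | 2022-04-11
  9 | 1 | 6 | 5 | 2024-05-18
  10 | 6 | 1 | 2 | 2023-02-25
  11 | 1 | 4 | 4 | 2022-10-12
SELECT name, stock FROM products ORDER BY stock DESC LIMIT 4

Execution result:
name | stock
Laptop | 196
Microphone | 194
Charger | 154
Tablet | 153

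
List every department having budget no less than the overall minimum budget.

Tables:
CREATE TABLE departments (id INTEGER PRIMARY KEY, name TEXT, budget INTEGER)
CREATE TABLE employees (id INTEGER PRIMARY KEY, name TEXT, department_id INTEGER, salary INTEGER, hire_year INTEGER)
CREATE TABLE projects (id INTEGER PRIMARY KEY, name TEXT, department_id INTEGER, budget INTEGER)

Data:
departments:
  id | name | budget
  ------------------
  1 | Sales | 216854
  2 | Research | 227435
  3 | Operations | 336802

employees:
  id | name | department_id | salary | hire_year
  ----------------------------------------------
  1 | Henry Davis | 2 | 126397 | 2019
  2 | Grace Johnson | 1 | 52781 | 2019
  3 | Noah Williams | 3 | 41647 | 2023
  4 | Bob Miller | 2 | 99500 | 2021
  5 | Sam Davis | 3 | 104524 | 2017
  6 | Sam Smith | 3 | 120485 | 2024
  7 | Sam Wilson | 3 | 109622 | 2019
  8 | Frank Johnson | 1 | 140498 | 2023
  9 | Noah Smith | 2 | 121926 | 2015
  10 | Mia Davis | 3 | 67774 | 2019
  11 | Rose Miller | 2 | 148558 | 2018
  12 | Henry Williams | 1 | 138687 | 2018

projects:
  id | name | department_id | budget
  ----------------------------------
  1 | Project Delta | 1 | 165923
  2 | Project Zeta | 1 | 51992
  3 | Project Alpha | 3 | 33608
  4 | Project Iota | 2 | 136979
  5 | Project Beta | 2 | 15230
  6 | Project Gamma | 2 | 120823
SELECT name, budget FROM departments WHERE budget >= (SELECT MIN(budget) FROM departments)

Execution result:
name | budget
Sales | 216854
Research | 227435
Operations | 336802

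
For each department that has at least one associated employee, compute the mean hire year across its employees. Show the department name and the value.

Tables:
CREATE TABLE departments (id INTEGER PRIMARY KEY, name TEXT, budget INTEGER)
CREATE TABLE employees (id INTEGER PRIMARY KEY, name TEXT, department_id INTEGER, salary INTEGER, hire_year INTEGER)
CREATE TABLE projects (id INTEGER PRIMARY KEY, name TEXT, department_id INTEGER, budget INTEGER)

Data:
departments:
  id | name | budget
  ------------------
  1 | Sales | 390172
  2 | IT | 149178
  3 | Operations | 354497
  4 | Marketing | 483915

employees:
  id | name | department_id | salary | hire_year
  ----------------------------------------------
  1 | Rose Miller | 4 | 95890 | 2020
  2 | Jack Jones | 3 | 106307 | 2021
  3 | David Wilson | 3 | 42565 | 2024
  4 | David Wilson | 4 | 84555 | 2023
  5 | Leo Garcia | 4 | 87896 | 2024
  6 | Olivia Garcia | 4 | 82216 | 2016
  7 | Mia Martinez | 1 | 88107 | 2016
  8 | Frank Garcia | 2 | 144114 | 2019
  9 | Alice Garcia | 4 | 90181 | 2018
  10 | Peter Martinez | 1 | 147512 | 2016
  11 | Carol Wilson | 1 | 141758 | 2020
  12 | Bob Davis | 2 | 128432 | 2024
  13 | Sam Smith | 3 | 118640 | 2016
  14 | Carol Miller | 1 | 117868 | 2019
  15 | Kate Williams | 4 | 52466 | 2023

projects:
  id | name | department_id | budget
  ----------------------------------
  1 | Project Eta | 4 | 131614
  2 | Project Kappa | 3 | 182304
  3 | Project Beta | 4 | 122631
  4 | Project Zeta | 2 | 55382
SELECT p.name, AVG(c.hire_year) AS avg_hire_year FROM employees c JOIN departments p ON c.department_id = p.id GROUP BY p.id, p.name

Execution result:
name | avg_hire_year
Sales | 2017.75
IT | 2021.50
Operations | 2020.33
Marketing | 2020.67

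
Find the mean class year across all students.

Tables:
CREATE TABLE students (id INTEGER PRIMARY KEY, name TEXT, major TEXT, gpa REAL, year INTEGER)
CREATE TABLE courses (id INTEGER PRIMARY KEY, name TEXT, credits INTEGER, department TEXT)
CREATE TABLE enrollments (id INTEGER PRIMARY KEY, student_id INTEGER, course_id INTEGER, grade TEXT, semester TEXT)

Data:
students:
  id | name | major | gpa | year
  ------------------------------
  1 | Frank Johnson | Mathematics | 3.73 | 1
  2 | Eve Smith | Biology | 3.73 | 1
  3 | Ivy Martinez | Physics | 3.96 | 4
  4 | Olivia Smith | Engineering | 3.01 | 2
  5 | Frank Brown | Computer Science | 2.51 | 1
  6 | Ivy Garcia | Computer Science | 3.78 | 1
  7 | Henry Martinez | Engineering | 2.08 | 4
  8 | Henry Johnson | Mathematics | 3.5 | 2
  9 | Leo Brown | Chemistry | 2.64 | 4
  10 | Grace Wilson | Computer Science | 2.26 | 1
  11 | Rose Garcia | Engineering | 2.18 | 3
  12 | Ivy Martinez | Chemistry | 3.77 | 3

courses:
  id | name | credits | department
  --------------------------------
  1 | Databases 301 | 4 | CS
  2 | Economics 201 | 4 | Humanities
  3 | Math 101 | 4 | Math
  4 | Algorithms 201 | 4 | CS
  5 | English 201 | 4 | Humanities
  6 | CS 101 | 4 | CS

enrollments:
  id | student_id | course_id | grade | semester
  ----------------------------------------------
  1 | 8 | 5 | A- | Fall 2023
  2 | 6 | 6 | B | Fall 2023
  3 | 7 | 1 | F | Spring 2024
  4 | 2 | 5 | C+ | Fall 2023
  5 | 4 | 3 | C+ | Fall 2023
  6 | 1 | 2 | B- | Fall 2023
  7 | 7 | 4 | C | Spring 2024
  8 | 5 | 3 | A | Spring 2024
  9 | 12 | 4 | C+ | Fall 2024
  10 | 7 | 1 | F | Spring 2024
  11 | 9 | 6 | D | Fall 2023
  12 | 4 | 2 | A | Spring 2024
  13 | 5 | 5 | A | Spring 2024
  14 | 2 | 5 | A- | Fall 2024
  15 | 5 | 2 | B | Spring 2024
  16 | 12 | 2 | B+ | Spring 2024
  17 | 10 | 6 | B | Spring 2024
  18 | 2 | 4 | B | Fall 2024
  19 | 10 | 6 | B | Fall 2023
SELECT AVG(year) FROM students

Execution result:
2.25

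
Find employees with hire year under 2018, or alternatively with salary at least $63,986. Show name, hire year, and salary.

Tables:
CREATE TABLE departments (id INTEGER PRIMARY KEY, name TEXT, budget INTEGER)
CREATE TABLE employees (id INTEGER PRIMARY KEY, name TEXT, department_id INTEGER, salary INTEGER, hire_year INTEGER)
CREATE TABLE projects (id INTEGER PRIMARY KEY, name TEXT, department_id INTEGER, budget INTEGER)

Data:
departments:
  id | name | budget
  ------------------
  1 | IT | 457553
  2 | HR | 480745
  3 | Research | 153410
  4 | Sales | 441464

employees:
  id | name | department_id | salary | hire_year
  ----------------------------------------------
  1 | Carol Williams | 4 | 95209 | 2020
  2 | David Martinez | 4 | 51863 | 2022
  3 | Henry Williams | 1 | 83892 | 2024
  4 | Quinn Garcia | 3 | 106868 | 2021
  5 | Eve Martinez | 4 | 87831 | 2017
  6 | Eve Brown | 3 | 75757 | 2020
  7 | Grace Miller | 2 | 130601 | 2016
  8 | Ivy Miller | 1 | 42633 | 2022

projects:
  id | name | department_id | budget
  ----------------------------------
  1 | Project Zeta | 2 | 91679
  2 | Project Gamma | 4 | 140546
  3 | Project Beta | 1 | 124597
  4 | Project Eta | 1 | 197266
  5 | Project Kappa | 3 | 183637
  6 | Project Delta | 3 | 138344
SELECT name, hire_year, salary FROM employees WHERE hire_year < 2018 OR salary >= 63986

Execution result:
name | hire_year | salary
Carol Williams | 2020 | 95209
Henry Williams | 2024 | 83892
Quinn Garcia | 2021 | 106868
Eve Martinez | 2017 | 87831
Eve Brown | 2020 | 75757
Grace Miller | 2016 | 130601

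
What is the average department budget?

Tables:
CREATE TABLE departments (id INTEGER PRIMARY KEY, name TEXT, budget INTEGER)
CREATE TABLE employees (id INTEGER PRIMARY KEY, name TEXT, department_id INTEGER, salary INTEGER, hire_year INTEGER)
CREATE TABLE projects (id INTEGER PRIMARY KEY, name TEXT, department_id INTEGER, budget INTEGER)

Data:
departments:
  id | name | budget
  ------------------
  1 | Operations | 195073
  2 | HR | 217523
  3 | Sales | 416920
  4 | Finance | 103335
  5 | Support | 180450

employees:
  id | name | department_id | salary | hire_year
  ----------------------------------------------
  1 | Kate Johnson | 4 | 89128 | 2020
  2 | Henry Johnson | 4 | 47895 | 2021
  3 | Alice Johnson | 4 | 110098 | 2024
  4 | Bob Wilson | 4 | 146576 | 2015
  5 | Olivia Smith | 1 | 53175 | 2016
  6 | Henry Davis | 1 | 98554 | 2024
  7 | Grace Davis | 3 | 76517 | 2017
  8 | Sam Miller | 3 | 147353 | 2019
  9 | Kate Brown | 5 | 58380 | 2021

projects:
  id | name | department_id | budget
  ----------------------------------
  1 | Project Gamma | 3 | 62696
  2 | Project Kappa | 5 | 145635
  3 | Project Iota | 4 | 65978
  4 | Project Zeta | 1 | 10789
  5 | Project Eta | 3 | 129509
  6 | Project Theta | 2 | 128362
SELECT AVG(budget) FROM departments

Execution result:
222660.20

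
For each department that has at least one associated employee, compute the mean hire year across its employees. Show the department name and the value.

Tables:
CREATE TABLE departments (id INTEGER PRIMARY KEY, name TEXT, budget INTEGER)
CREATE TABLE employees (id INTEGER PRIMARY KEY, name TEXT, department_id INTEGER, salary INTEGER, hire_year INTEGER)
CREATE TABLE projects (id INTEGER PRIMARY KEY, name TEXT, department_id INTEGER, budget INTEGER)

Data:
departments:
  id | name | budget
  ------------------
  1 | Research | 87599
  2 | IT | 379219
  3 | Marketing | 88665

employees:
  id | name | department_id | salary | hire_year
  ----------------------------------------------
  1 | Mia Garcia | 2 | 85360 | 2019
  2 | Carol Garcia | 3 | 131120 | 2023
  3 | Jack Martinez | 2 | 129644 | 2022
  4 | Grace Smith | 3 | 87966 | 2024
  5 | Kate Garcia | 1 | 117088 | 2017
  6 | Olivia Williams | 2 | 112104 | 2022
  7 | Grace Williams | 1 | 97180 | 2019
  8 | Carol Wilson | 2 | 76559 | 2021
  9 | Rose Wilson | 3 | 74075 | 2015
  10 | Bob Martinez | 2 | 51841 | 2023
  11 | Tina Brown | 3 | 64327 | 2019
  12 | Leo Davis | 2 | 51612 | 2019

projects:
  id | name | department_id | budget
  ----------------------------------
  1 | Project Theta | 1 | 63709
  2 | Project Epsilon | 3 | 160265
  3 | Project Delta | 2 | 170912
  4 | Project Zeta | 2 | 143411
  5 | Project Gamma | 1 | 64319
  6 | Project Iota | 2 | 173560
SELECT p.name, AVG(c.hire_year) AS avg_hire_year FROM employees c JOIN departments p ON c.department_id = p.id GROUP BY p.id, p.name

Execution result:
name | avg_hire_year
Research | 2018.00
IT | 2021.00
Marketing | 2020.25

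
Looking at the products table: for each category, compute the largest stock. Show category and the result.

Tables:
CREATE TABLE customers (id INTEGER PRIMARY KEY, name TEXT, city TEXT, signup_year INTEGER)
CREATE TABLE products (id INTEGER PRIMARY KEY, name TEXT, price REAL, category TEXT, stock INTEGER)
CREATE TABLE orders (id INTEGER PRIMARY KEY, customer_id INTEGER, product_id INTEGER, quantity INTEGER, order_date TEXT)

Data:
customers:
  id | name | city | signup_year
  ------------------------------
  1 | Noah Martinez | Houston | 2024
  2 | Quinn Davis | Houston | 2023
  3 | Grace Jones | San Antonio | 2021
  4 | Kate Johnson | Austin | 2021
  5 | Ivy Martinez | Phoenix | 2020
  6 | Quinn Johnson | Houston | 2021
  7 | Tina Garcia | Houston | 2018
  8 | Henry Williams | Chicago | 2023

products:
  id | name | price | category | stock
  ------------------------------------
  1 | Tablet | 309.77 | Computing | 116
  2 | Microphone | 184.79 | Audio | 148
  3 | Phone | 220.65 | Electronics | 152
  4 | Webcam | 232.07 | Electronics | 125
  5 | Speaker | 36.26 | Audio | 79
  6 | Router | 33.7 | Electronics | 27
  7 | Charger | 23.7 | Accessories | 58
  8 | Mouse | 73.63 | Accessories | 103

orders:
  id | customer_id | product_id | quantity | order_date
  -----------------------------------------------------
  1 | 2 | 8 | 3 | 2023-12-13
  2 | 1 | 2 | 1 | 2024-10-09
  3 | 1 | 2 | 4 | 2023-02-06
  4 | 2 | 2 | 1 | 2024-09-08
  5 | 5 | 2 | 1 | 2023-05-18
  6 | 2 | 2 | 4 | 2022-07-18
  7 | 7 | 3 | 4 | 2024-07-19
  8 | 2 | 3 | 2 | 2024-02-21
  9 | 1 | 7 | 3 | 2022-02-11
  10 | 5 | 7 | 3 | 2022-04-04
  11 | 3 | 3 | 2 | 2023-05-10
SELECT category, MAX(stock) AS max_stock FROM products GROUP BY category

Execution result:
category | max_stock
Accessories | 103
Audio | 148
Computing | 116
Electronics | 152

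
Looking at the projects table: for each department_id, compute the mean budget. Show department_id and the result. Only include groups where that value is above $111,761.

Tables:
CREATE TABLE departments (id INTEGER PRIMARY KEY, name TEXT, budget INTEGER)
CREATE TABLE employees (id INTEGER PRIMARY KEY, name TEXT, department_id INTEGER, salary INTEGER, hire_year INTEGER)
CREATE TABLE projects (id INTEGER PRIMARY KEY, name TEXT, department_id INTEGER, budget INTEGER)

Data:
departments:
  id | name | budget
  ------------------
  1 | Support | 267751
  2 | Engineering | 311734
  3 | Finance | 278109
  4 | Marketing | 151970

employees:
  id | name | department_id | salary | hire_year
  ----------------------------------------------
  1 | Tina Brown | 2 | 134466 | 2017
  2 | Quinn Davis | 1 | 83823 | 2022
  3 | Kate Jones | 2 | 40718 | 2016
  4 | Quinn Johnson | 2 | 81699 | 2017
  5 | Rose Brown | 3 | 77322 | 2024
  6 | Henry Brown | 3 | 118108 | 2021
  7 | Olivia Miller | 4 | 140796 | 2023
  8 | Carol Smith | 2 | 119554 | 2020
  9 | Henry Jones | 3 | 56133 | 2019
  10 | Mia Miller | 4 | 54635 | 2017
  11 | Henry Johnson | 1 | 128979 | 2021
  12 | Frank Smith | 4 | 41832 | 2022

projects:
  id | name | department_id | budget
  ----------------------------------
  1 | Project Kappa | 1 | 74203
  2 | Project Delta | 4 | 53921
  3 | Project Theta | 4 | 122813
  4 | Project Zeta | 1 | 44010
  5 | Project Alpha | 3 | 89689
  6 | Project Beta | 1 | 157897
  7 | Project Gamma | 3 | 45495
SELECT department_id, AVG(budget) AS avg_budget FROM projects GROUP BY department_id HAVING AVG(budget) > 111761

Execution result:
(no rows)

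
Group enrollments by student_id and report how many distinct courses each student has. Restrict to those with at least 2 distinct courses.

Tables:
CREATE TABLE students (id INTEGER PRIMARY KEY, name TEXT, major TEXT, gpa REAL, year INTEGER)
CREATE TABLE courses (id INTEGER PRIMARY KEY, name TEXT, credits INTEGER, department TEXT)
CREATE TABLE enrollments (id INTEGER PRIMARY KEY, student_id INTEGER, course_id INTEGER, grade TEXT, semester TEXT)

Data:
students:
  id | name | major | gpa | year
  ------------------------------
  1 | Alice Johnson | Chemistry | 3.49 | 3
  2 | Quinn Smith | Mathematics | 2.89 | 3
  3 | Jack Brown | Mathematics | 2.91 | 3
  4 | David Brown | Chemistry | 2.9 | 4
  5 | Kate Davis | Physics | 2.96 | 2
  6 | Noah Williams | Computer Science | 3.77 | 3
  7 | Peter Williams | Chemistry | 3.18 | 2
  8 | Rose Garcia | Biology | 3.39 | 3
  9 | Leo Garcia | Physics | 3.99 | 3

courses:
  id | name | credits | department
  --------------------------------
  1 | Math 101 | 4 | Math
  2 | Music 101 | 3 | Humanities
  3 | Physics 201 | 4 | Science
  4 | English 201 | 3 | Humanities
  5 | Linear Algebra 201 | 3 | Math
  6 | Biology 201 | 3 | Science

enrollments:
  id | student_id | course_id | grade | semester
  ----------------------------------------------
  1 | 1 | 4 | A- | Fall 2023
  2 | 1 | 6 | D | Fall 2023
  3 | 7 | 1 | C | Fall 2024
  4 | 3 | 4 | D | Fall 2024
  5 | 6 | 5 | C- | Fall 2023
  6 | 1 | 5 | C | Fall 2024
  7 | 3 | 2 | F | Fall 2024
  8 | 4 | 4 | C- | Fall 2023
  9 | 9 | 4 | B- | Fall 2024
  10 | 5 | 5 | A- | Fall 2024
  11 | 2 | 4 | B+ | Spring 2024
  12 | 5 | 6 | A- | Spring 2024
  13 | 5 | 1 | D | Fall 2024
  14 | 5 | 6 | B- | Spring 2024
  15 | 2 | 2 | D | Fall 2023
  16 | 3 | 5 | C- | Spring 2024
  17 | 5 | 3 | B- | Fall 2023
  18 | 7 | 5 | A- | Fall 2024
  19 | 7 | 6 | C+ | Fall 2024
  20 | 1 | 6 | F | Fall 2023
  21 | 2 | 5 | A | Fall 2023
SELECT student_id, COUNT(DISTINCT course_id) AS distinct_course_count FROM enrollments GROUP BY student_id HAVING COUNT(DISTINCT course_id) >= 2

Execution result:
student_id | distinct_course_count
1 | 3
2 | 3
3 | 3
5 | 4
7 | 3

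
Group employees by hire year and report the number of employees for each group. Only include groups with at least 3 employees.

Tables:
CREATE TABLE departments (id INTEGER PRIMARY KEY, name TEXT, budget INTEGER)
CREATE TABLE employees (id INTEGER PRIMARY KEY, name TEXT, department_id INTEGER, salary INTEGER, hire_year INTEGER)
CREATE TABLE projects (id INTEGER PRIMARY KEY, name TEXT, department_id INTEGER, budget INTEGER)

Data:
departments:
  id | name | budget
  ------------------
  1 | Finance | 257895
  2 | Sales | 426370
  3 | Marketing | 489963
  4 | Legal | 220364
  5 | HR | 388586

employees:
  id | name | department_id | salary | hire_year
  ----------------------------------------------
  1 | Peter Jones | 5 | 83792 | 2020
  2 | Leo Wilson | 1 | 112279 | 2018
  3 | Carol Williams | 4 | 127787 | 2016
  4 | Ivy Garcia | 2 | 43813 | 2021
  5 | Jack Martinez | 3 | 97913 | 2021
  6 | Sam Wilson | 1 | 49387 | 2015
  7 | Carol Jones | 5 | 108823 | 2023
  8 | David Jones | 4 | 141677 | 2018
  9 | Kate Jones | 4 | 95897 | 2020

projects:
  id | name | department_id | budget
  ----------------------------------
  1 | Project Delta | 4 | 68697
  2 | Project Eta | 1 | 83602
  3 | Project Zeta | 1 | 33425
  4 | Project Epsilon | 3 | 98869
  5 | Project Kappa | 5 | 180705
SELECT hire_year, COUNT(*) AS n FROM employees GROUP BY hire_year HAVING COUNT(*) >= 3

Execution result:
(no rows)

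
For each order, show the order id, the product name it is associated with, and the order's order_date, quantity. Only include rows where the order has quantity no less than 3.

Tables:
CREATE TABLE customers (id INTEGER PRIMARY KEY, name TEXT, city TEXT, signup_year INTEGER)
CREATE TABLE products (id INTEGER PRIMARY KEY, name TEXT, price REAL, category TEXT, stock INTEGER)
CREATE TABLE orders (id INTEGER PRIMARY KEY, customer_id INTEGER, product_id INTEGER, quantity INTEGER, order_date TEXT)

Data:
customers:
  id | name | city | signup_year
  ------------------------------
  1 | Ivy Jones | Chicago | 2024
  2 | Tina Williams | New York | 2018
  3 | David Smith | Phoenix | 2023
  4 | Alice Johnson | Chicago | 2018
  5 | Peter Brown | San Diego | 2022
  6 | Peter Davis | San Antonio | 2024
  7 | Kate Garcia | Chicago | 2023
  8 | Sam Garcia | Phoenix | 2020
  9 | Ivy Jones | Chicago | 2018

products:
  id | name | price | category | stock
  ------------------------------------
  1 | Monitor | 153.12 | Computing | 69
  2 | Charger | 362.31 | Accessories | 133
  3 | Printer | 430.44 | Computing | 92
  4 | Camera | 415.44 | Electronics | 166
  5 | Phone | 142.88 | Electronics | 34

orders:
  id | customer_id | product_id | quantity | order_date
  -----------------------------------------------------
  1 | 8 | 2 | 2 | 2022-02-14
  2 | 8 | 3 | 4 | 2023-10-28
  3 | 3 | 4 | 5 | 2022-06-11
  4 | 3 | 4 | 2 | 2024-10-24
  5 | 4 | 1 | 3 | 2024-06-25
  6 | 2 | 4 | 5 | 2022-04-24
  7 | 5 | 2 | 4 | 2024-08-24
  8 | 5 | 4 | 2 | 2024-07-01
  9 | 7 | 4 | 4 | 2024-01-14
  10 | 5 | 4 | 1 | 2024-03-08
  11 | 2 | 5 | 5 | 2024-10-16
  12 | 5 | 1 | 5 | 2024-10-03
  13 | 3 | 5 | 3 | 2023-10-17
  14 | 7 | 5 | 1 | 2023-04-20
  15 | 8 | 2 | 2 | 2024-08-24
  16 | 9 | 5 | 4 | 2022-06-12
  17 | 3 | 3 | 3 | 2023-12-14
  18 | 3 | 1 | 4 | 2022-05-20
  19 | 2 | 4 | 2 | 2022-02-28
SELECT c.id, p.name AS product, c.order_date, c.quantity FROM orders c JOIN products p ON c.product_id = p.id WHERE c.quantity >= 3

Execution result:
id | product | order_date | quantity
2 | Printer | 2023-10-28 | 4
3 | Camera | 2022-06-11 | 5
5 | Monitor | 2024-06-25 | 3
6 | Camera | 2022-04-24 | 5
7 | Charger | 2024-08-24 | 4
9 | Camera | 2024-01-14 | 4
11 | Phone | 2024-10-16 | 5
12 | Monitor | 2024-10-03 | 5
13 | Phone | 2023-10-17 | 3
16 | Phone | 2022-06-12 | 4
17 | Printer | 2023-12-14 | 3
18 | Monitor | 2022-05-20 | 4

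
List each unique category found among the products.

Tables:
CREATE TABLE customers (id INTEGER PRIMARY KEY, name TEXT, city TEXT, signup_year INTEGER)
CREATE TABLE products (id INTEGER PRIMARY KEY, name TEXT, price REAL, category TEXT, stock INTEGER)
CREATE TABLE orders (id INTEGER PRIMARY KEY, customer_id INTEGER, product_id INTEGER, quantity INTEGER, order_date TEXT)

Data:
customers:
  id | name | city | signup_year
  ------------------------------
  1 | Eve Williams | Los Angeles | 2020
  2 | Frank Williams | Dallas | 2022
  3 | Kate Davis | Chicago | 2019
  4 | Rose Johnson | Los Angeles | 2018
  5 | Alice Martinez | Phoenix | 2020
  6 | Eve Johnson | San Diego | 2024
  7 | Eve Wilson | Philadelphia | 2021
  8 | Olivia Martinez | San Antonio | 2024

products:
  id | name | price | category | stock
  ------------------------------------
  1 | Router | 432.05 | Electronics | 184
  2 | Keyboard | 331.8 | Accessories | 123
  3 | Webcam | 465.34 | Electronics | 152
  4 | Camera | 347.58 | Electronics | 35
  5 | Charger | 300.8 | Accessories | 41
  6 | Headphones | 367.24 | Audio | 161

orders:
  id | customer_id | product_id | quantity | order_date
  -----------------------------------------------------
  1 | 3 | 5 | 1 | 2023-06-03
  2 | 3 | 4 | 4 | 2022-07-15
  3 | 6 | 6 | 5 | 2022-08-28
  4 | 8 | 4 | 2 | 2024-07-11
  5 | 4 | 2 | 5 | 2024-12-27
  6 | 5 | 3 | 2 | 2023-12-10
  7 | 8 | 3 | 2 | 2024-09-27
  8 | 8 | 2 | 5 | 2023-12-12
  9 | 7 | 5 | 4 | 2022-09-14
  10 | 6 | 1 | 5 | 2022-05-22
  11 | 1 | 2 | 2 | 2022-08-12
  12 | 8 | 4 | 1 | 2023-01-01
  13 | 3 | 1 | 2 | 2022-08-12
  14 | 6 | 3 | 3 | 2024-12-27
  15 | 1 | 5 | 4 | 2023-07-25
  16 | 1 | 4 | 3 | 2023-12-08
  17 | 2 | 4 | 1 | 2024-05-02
SELECT DISTINCT category FROM products

Execution result:
category
Electronics
Accessories
Audio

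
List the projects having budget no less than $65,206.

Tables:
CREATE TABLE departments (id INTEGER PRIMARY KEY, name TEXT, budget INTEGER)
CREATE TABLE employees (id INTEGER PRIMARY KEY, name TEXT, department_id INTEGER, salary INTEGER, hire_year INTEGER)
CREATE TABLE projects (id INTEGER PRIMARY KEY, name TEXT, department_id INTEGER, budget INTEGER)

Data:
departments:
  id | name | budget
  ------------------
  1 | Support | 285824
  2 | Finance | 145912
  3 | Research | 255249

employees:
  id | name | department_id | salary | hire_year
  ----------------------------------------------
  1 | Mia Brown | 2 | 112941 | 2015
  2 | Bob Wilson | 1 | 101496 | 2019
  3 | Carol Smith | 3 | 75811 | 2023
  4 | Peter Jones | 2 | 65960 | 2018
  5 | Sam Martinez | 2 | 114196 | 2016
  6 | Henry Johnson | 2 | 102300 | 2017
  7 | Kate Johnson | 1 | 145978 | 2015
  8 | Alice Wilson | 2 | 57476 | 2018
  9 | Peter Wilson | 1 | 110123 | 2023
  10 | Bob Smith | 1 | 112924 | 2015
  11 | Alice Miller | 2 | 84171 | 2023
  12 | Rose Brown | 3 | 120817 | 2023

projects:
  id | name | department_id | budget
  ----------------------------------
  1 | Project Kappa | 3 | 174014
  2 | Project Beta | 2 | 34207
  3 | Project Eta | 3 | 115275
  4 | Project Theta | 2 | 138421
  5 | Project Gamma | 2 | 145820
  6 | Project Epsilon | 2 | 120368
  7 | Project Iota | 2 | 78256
SELECT name, budget FROM projects WHERE budget >= 65206

Execution result:
name | budget
Project Kappa | 174014
Project Eta | 115275
Project Theta | 138421
Project Gamma | 145820
Project Epsilon | 120368
Project Iota | 78256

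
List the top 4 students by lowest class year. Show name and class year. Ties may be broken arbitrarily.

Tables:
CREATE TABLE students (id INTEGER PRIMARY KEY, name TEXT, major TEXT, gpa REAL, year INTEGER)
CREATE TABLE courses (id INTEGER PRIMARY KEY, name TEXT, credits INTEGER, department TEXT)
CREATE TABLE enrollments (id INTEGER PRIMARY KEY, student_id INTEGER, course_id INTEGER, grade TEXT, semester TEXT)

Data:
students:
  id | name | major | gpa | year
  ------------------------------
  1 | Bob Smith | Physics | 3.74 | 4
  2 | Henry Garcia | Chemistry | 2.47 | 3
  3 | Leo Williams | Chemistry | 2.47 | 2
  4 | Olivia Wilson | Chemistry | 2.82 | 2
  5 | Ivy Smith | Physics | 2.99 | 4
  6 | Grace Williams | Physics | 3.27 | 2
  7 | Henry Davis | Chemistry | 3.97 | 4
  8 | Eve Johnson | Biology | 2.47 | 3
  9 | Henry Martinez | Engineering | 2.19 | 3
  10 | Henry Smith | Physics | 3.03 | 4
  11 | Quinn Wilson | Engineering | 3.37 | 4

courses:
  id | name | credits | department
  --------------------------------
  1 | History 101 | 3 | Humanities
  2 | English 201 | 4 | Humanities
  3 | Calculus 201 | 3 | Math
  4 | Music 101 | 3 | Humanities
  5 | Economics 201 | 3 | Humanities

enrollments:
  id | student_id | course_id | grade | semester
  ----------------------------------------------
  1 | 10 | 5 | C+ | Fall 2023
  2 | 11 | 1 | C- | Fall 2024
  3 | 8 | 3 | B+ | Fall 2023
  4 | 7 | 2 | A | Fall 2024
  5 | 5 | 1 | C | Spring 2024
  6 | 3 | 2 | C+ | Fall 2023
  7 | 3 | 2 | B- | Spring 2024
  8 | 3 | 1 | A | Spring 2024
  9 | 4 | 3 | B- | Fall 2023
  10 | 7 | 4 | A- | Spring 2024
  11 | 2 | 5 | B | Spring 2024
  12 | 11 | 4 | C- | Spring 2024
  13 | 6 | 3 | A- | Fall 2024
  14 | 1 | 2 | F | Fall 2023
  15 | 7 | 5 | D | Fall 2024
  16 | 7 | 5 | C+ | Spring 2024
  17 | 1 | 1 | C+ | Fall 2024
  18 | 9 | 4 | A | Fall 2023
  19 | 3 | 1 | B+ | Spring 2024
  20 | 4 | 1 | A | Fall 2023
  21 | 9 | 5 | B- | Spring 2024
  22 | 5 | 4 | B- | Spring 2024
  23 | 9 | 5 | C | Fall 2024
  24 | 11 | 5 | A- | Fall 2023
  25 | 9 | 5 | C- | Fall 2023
SELECT name, year FROM students ORDER BY year ASC LIMIT 4

Execution result:
name | year
Leo Williams | 2
Olivia Wilson | 2
Grace Williams | 2
Henry Garcia | 3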